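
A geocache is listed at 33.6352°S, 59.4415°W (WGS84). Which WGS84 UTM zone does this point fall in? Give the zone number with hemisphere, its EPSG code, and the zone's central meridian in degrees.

UTM zone = ⌊(λ + 180)/6⌋ + 1; -59.4415° ∈ [-60°, -54°) → zone 21.
Hemisphere: S (φ < 0).
Central meridian λ₀ = 6×21 − 183 = -57°.
EPSG code: 32721.

Zone 21S (EPSG:32721), central meridian -57°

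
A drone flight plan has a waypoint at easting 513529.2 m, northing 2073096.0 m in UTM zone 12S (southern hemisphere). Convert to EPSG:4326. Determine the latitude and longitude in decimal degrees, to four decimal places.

Zone 12S: λ₀ = -111°, k₀ = 0.9996, false easting 500000 m, false northing 10000000 m.
Meridian distance M = (N − FN)/k₀ = -7930076.0 m.
Inverse transverse Mercator on WGS84 gives φ = -71.44349967°, λ = -110.61909864°.

lat -71.4435°, lon -110.6191°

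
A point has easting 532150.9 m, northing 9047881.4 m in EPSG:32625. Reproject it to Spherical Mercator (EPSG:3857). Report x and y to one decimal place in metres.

Unproject from UTM 25N (λ₀ = -33°) → φ = 81.48499997°, λ = -31.05469900°.
Web Mercator (R = 6378137 m): x = -3456993.280 m, y = 16568498.755 m.

x -3456993.3 m, y 16568498.8 m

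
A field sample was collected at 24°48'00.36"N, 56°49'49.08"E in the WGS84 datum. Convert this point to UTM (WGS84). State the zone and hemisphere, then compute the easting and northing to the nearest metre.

Longitude 56.8303° lies in the 6° band [54°, 60°), giving zone 40; latitude is north of the equator, so 40N.
Zone 40 central meridian λ₀ = 6×40 − 183 = 57°; Δλ = -0.1697°.
Transverse Mercator on WGS84 with k₀ = 0.9996 gives E = 482848.003 m, N = 2742824.056 m.

Zone 40N: E 482848 m, N 2742824 m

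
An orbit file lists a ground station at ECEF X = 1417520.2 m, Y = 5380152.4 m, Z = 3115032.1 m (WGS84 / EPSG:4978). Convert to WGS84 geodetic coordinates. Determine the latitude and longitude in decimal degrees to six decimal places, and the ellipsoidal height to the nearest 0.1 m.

λ = atan2(Y, X) = 75.23960032°; p = √(X²+Y²) = 5563758.0 m.
Bowring's method on WGS84 (a = 6378137 m, b = 6356752.314 m) gives φ = 29.40780029°, h = 3413.701 m.

lat 29.407800°, lon 75.239600°, h 3413.7 m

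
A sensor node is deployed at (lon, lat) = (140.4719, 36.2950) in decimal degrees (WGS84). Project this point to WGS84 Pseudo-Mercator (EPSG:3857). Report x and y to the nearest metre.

x 15637260 m, y 4341289 m

Web Mercator is spherical with R = a = 6378137 m.
x = R·λ = 6378137 × 2.451697162 = 15637260.379 m.
y = R·ln tan(π/4 + φ/2) = 6378137 × 0.680651609 = 4341289.209 m.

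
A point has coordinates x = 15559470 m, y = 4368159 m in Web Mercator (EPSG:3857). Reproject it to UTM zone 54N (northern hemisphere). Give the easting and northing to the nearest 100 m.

E 390100 m, N 4038900 m

Web Mercator inverse (R = 6378137 m) → φ = 36.48930102°, λ = 139.77309714°.
UTM 54N forward: E = 390106.794 m, N = 4038921.064 m.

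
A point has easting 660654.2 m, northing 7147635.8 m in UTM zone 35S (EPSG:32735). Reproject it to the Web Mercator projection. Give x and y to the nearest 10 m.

x 3183980 m, y -2971930 m

Unproject from UTM 35S (λ₀ = 27°) → φ = -25.78060035°, λ = 28.60219981°.
Web Mercator (R = 6378137 m): x = 3183982.319 m, y = -2971932.635 m.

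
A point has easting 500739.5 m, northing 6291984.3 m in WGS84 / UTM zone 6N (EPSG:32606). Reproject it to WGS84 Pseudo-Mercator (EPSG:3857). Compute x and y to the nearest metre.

x -16362618 m, y 7713619 m

Unproject from UTM 6N (λ₀ = -147°) → φ = 56.77180005°, λ = -146.98790070°.
Web Mercator (R = 6378137 m): x = -16362618.258 m, y = 7713618.909 m.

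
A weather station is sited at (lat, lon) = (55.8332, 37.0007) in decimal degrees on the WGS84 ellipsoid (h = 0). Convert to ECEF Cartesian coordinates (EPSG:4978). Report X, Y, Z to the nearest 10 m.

X 2867250 m, Y 2160690 m, Z 5254030 m

WGS84: a = 6378137 m, e² = 0.006694380; N(φ) = a/√(1−e²sin²φ) = 6392802.862 m.
X = (N+h)·cosφ·cosλ = 2867253.870 m; Y = (N+h)·cosφ·sinλ = 2160685.689 m; Z = (N(1−e²)+h)·sinφ = 5254034.753 m.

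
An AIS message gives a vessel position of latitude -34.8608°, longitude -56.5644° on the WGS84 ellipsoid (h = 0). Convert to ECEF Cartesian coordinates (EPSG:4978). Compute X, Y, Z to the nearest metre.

WGS84: a = 6378137 m, e² = 0.006694380; N(φ) = a/√(1−e²sin²φ) = 6385123.318 m.
X = (N+h)·cosφ·cosλ = 2886833.879 m; Y = (N+h)·cosφ·sinλ = -4372199.729 m; Z = (N(1−e²)+h)·sinφ = -3625206.201 m.

X 2886834 m, Y -4372200 m, Z -3625206 m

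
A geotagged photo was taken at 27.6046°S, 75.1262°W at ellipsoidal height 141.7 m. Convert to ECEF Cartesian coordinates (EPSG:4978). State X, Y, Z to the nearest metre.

WGS84: a = 6378137 m, e² = 0.006694380; N(φ) = a/√(1−e²sin²φ) = 6382725.738 m.
X = (N+h)·cosφ·cosλ = 1451916.059 m; Y = (N+h)·cosφ·sinλ = -5466760.638 m; Z = (N(1−e²)+h)·sinφ = -2937812.367 m.

X 1451916 m, Y -5466761 m, Z -2937812 m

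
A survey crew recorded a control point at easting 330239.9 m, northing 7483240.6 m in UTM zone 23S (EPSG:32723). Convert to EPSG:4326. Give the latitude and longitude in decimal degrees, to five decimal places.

Zone 23S: λ₀ = -45°, k₀ = 0.9996, false easting 500000 m, false northing 10000000 m.
Meridian distance M = (N − FN)/k₀ = -2517766.5 m.
Inverse transverse Mercator on WGS84 gives φ = -22.74970013°, λ = -46.65329977°.

lat -22.74970°, lon -46.65330°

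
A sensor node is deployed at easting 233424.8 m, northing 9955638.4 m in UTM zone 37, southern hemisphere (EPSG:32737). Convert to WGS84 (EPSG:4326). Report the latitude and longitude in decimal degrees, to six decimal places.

Zone 37S: λ₀ = 39°, k₀ = 0.9996, false easting 500000 m, false northing 10000000 m.
Meridian distance M = (N − FN)/k₀ = -44379.4 m.
Inverse transverse Mercator on WGS84 gives φ = -0.40100030°, λ = 36.60500010°.

lat -0.401000°, lon 36.605000°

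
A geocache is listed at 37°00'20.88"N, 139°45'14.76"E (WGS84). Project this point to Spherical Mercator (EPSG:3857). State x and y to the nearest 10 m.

x 15557360 m, y 4439920 m

Web Mercator is spherical with R = a = 6378137 m.
x = R·λ = 6378137 × 2.439169188 = 15557355.248 m.
y = R·ln tan(π/4 + φ/2) = 6378137 × 0.696114753 = 4439915.263 m.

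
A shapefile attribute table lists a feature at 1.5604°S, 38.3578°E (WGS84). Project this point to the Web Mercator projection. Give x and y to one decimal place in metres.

x 4269970.8 m, y -173724.4 m

Web Mercator is spherical with R = a = 6378137 m.
x = R·λ = 6378137 × 0.669469904 = 4269970.764 m.
y = R·ln tan(π/4 + φ/2) = 6378137 × -0.027237485 = -173724.410 m.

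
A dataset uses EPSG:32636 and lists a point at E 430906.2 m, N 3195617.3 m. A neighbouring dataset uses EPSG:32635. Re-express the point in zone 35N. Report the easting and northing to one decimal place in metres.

UTM 36N → geographic: φ = 28.88650001°, λ = 32.29140000°.
UTM 35N (λ₀ = 27°) forward: E = 1016337.947 m, N = 3206949.656 m.

E 1016337.9 m, N 3206949.7 m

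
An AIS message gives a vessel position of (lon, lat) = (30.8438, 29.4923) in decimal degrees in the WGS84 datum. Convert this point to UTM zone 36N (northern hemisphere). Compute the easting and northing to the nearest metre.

Zone 36 central meridian λ₀ = 6×36 − 183 = 33°; Δλ = -2.1562°.
Transverse Mercator on WGS84 with k₀ = 0.9996 gives E = 290963.508 m, N = 3264467.220 m.

E 290964 m, N 3264467 m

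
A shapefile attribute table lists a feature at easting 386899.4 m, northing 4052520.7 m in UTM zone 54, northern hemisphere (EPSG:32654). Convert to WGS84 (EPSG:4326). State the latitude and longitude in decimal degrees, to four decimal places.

Zone 54N: λ₀ = 141°, k₀ = 0.9996, false easting 500000 m.
Meridian distance M = (N − FN)/k₀ = 4054142.4 m.
Inverse transverse Mercator on WGS84 gives φ = 36.61149982°, λ = 139.73530018°.

lat 36.6115°, lon 139.7353°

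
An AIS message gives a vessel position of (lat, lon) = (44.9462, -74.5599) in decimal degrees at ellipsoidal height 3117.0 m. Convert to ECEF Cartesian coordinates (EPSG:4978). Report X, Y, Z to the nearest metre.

WGS84: a = 6378137 m, e² = 0.006694380; N(φ) = a/√(1−e²sin²φ) = 6388818.143 m.
X = (N+h)·cosφ·cosλ = 1204434.187 m; Y = (N+h)·cosφ·sinλ = -4360747.613 m; Z = (N(1−e²)+h)·sinφ = 4485320.713 m.

X 1204434 m, Y -4360748 m, Z 4485321 m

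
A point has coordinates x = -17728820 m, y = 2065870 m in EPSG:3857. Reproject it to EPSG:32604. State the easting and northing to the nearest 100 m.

E 472400 m, N 2017000 m

Web Mercator inverse (R = 6378137 m) → φ = 18.24179731°, λ = -159.26069975°.
UTM 4N forward: E = 472439.422 m, N = 2016957.019 m.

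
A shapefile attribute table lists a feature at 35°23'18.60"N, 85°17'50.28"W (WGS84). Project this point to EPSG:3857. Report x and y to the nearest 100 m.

x -9495300 m, y 4216800 m

Web Mercator is spherical with R = a = 6378137 m.
x = R·λ = 6378137 × -1.488718728 = -9495252.002 m.
y = R·ln tan(π/4 + φ/2) = 6378137 × 0.661133945 = 4216802.880 m.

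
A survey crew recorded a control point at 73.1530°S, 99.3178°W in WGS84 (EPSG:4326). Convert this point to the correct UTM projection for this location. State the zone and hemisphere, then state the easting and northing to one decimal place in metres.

Longitude -99.3178° lies in the 6° band [-102°, -96°), giving zone 14; latitude is south of the equator, so 14S.
Zone 14 central meridian λ₀ = 6×14 − 183 = -99°; Δλ = -0.3178°.
Transverse Mercator on WGS84 with k₀ = 0.9996 gives E = 489719.624 m, N = 1882425.193 m.

Zone 14S: E 489719.6 m, N 1882425.2 m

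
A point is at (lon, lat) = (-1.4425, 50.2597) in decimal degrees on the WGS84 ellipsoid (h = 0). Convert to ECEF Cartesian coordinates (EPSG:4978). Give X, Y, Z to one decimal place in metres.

WGS84: a = 6378137 m, e² = 0.006694380; N(φ) = a/√(1−e²sin²φ) = 6390797.829 m.
X = (N+h)·cosφ·cosλ = 4084398.695 m; Y = (N+h)·cosφ·sinλ = -102852.083 m; Z = (N(1−e²)+h)·sinφ = 4881306.925 m.

X 4084398.7 m, Y -102852.1 m, Z 4881306.9 m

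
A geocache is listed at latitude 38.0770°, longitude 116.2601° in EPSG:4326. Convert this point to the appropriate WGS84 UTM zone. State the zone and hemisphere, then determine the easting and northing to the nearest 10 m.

Zone 50N: E 435110 m, N 4214620 m

Longitude 116.2601° lies in the 6° band [114°, 120°), giving zone 50; latitude is north of the equator, so 50N.
Zone 50 central meridian λ₀ = 6×50 − 183 = 117°; Δλ = -0.7399°.
Transverse Mercator on WGS84 with k₀ = 0.9996 gives E = 435106.303 m, N = 4214616.805 m.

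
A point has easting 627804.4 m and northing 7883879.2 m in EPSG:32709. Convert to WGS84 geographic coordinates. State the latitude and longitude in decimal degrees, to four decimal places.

lat -19.1342°, lon -127.7848°

Zone 9S: λ₀ = -129°, k₀ = 0.9996, false easting 500000 m, false northing 10000000 m.
Meridian distance M = (N − FN)/k₀ = -2116967.6 m.
Inverse transverse Mercator on WGS84 gives φ = -19.13420010°, λ = -127.78479963°.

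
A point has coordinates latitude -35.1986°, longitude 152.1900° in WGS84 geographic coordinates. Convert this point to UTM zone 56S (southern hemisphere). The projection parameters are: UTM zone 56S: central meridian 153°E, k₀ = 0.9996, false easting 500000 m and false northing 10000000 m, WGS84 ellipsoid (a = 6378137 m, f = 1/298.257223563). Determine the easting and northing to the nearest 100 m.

E 426300 m, N 6104600 m

Zone 56 central meridian λ₀ = 6×56 − 183 = 153°; Δλ = -0.8100°.
Transverse Mercator on WGS84 with k₀ = 0.9996 gives E = 426264.360 m, N = 6104632.148 m.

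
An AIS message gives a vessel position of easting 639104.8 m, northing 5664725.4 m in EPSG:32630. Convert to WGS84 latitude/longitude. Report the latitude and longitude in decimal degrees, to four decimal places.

Zone 30N: λ₀ = -3°, k₀ = 0.9996, false easting 500000 m.
Meridian distance M = (N − FN)/k₀ = 5666992.2 m.
Inverse transverse Mercator on WGS84 gives φ = 51.11709991°, λ = -1.01250072°.

lat 51.1171°, lon -1.0125°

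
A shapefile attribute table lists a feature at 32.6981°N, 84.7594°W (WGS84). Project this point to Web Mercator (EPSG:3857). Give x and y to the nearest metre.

x -9435373 m, y 3855300 m

Web Mercator is spherical with R = a = 6378137 m.
x = R·λ = 6378137 × -1.479330602 = -9435373.248 m.
y = R·ln tan(π/4 + φ/2) = 6378137 × 0.604455503 = 3855300.007 m.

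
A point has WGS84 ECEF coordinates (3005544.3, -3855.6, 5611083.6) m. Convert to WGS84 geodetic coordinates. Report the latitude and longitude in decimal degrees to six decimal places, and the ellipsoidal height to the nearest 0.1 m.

lat 61.984300°, lon -0.073501°, h 3840.0 m

λ = atan2(Y, X) = -0.07350066°; p = √(X²+Y²) = 3005546.8 m.
Bowring's method on WGS84 (a = 6378137 m, b = 6356752.314 m) gives φ = 61.98429998°, h = 3839.988 m.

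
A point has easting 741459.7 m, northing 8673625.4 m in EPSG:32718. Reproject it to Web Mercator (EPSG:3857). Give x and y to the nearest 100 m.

Unproject from UTM 18S (λ₀ = -75°) → φ = -11.98959968°, λ = -72.78250034°.
Web Mercator (R = 6378137 m): x = -8102110.876 m, y = -1344524.808 m.

x -8102100 m, y -1344500 m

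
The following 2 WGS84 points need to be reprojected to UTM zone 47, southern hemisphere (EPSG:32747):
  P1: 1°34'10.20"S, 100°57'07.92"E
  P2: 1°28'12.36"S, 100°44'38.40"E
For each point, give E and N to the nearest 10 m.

UTM zone 47S: λ₀ = 99°, k₀ = 0.9996.
P1 (-1.5695°, 100.9522°) → (717192.279, 9826421.283) m.
P2 (-1.4701°, 100.7440°) → (694030.213, 9837433.643) m.

P1: E 717190 m, N 9826420 m; P2: E 694030 m, N 9837430 m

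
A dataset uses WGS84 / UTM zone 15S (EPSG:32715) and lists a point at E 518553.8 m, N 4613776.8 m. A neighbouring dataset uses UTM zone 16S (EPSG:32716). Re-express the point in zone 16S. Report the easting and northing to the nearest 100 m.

UTM 15S → geographic: φ = -48.62880028°, λ = -92.74819937°.
UTM 16S (λ₀ = -87°) forward: E = 76536.702 m, N = 4597841.283 m.

E 76500 m, N 4597800 m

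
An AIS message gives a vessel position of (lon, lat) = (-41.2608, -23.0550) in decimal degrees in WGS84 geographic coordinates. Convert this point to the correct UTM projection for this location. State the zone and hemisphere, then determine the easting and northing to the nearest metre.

Longitude -41.2608° lies in the 6° band [-42°, -36°), giving zone 24; latitude is south of the equator, so 24S.
Zone 24 central meridian λ₀ = 6×24 − 183 = -39°; Δλ = -2.2608°.
Transverse Mercator on WGS84 with k₀ = 0.9996 gives E = 268361.780 m, N = 7448601.404 m.

Zone 24S: E 268362 m, N 7448601 m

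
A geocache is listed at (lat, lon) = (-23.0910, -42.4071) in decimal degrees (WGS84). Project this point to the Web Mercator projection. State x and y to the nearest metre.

Web Mercator is spherical with R = a = 6378137 m.
x = R·λ = 6378137 × -0.740143521 = -4720736.778 m.
y = R·ln tan(π/4 + φ/2) = 6378137 × -0.414388600 = -2643027.264 m.

x -4720737 m, y -2643027 m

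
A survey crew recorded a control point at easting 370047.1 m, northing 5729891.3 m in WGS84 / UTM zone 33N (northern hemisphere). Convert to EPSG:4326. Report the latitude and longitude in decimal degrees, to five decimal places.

lat 51.70490°, lon 13.11930°

Zone 33N: λ₀ = 15°, k₀ = 0.9996, false easting 500000 m.
Meridian distance M = (N − FN)/k₀ = 5732184.2 m.
Inverse transverse Mercator on WGS84 gives φ = 51.70489965°, λ = 13.11930035°.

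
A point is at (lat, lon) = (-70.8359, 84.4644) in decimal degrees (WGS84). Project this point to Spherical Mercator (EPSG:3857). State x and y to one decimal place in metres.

Web Mercator is spherical with R = a = 6378137 m.
x = R·λ = 6378137 × 1.474181881 = 9402533.998 m.
y = R·ln tan(π/4 + φ/2) = 6378137 × -1.778951199 = -11346394.464 m.

x 9402534.0 m, y -11346394.5 m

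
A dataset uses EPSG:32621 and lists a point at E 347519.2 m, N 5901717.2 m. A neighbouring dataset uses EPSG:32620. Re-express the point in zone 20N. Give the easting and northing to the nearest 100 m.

UTM 21N → geographic: φ = 53.24279957°, λ = -59.28510029°.
UTM 20N (λ₀ = -63°) forward: E = 747858.204 m, N = 5905722.065 m.

E 747900 m, N 5905700 m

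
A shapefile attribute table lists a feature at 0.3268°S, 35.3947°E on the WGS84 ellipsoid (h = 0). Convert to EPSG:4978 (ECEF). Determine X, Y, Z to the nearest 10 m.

WGS84: a = 6378137 m, e² = 0.006694380; N(φ) = a/√(1−e²sin²φ) = 6378137.695 m.
X = (N+h)·cosφ·cosλ = 5199254.496 m; Y = (N+h)·cosφ·sinλ = 3694194.054 m; Z = (N(1−e²)+h)·sinφ = -36135.481 m.

X 5199250 m, Y 3694190 m, Z -36140 m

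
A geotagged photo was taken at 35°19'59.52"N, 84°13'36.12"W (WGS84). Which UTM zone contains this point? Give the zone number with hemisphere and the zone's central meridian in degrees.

Zone 16N, central meridian -87°

UTM zone = ⌊(λ + 180)/6⌋ + 1; -84.2267° ∈ [-90°, -84°) → zone 16.
Hemisphere: N (φ ≥ 0).
Central meridian λ₀ = 6×16 − 183 = -87°.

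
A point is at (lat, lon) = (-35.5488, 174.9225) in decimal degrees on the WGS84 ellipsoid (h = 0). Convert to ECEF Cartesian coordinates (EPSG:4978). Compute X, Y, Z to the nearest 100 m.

X -5174900 m, Y 459800 m, Z -3687600 m

WGS84: a = 6378137 m, e² = 0.006694380; N(φ) = a/√(1−e²sin²φ) = 6385365.635 m.
X = (N+h)·cosφ·cosλ = -5174878.434 m; Y = (N+h)·cosφ·sinλ = 459797.311 m; Z = (N(1−e²)+h)·sinφ = -3687574.562 m.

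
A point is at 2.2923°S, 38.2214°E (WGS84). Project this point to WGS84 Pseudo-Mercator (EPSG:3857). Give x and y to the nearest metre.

x 4254787 m, y -255246 m

Web Mercator is spherical with R = a = 6378137 m.
x = R·λ = 6378137 × 0.667089275 = 4254786.785 m.
y = R·ln tan(π/4 + φ/2) = 6378137 × -0.040018860 = -255245.771 m.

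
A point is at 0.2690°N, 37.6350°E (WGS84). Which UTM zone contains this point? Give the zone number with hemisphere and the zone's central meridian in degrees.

UTM zone = ⌊(λ + 180)/6⌋ + 1; 37.6350° ∈ [36°, 42°) → zone 37.
Hemisphere: N (φ ≥ 0).
Central meridian λ₀ = 6×37 − 183 = 39°.

Zone 37N, central meridian 39°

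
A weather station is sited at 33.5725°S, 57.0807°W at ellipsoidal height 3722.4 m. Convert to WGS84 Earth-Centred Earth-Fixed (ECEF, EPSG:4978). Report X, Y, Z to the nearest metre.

WGS84: a = 6378137 m, e² = 0.006694380; N(φ) = a/√(1−e²sin²φ) = 6384675.511 m.
X = (N+h)·cosφ·cosλ = 2892675.369 m; Y = (N+h)·cosφ·sinλ = -4468094.456 m; Z = (N(1−e²)+h)·sinφ = -3509095.434 m.

X 2892675 m, Y -4468094 m, Z -3509095 m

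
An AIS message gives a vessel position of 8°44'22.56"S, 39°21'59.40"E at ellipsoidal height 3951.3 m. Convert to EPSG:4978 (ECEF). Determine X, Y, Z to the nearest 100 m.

X 4877100 m, Y 4001300 m, Z -963300 m

WGS84: a = 6378137 m, e² = 0.006694380; N(φ) = a/√(1−e²sin²φ) = 6378629.937 m.
X = (N+h)·cosφ·cosλ = 4877109.830 m; Y = (N+h)·cosφ·sinλ = 4001329.902 m; Z = (N(1−e²)+h)·sinφ = -963306.653 m.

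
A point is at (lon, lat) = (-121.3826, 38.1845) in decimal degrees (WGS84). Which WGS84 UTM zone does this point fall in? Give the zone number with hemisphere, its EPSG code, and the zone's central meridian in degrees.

UTM zone = ⌊(λ + 180)/6⌋ + 1; -121.3826° ∈ [-126°, -120°) → zone 10.
Hemisphere: N (φ ≥ 0).
Central meridian λ₀ = 6×10 − 183 = -123°.
EPSG code: 32610.

Zone 10N (EPSG:32610), central meridian -123°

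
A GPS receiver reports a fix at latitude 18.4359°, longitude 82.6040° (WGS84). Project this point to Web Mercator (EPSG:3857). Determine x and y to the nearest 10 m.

x 9195440 m, y 2088630 m

Web Mercator is spherical with R = a = 6378137 m.
x = R·λ = 6378137 × 1.441711775 = 9195435.217 m.
y = R·ln tan(π/4 + φ/2) = 6378137 × 0.327467649 = 2088633.531 m.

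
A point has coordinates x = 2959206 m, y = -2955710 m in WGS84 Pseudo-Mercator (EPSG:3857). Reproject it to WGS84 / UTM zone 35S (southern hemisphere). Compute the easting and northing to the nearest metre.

Web Mercator inverse (R = 6378137 m) → φ = -25.64930256°, λ = 26.58299979°.
UTM 35S forward: E = 458144.230 m, N = 7163086.815 m.

E 458144 m, N 7163087 m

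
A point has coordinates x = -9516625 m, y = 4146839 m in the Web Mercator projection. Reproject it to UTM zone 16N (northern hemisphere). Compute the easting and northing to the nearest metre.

E 638070 m, N 3860166 m

Web Mercator inverse (R = 6378137 m) → φ = 34.87449818°, λ = -85.48929691°.
UTM 16N forward: E = 638069.892 m, N = 3860166.447 m.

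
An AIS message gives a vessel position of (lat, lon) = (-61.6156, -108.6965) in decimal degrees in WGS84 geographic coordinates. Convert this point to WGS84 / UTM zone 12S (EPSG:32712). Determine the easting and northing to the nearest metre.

E 622150 m, N 3166481 m

Zone 12 central meridian λ₀ = 6×12 − 183 = -111°; Δλ = +2.3035°.
Transverse Mercator on WGS84 with k₀ = 0.9996 gives E = 622150.385 m, N = 3166480.518 m.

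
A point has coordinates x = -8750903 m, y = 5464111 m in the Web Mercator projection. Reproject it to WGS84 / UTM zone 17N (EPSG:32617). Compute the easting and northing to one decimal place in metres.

E 691589.8 m, N 4873692.7 m

Web Mercator inverse (R = 6378137 m) → φ = 43.99139735°, λ = -78.61069915°.
UTM 17N forward: E = 691589.788 m, N = 4873692.749 m.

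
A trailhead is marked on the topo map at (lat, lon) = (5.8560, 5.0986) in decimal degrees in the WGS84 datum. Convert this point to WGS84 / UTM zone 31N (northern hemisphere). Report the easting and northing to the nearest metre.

Zone 31 central meridian λ₀ = 6×31 − 183 = 3°; Δλ = +2.0986°.
Transverse Mercator on WGS84 with k₀ = 0.9996 gives E = 732362.313 m, N = 647720.858 m.

E 732362 m, N 647721 m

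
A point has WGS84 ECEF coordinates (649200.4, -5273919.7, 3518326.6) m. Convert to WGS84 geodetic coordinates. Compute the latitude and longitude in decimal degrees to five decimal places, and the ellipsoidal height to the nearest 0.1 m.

λ = atan2(Y, X) = -82.98240034°; p = √(X²+Y²) = 5313726.6 m.
Bowring's method on WGS84 (a = 6378137 m, b = 6356752.314 m) gives φ = 33.68670042°, h = 1339.490 m.

lat 33.68670°, lon -82.98240°, h 1339.5 m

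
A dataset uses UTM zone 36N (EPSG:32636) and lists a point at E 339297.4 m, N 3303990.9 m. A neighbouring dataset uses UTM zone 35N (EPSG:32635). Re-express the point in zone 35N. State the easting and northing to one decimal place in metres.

UTM 36N → geographic: φ = 29.85600030°, λ = 31.33630046°.
UTM 35N (λ₀ = 27°) forward: E = 919031.756 m, N = 3310732.572 m.

E 919031.8 m, N 3310732.6 m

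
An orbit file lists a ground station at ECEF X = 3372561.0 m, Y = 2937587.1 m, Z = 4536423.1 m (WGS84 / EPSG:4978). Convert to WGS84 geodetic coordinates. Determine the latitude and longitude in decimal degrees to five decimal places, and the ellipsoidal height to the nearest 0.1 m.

lat 45.59860°, lon 41.05670°, h 3190.7 m

λ = atan2(Y, X) = 41.05670004°; p = √(X²+Y²) = 4472536.8 m.
Bowring's method on WGS84 (a = 6378137 m, b = 6356752.314 m) gives φ = 45.59859968°, h = 3190.720 m.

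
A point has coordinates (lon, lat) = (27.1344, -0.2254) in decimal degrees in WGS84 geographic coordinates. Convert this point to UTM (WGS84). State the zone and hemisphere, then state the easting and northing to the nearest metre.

Longitude 27.1344° lies in the 6° band [24°, 30°), giving zone 35; latitude is south of the equator, so 35S.
Zone 35 central meridian λ₀ = 6×35 − 183 = 27°; Δλ = +0.1344°.
Transverse Mercator on WGS84 with k₀ = 0.9996 gives E = 514955.254 m, N = 9975086.457 m.

Zone 35S: E 514955 m, N 9975086 m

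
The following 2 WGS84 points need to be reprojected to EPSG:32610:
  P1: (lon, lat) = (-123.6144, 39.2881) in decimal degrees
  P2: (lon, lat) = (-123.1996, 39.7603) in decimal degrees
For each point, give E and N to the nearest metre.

UTM zone 10N: λ₀ = -123°, k₀ = 0.9996.
P1 (39.2881°, -123.6144°) → (447014.249, 4348928.038) m.
P2 (39.7603°, -123.1996°) → (482902.773, 4401172.462) m.

P1: E 447014 m, N 4348928 m; P2: E 482903 m, N 4401172 m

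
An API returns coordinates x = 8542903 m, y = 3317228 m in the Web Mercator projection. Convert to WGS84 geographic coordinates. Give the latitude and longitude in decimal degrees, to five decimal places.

R = 6378137 m. λ = x/R = 76.74220336°.
φ = 2·arctan(exp(y/R)) − 90° = 2·arctan(1.68219) − 90° = 28.54000309°.

lat 28.54000°, lon 76.74220°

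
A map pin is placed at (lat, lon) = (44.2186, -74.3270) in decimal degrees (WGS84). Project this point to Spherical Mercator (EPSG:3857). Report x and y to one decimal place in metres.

x -8274043.8 m, y 5499333.6 m

Web Mercator is spherical with R = a = 6378137 m.
x = R·λ = 6378137 × -1.297250873 = -8274043.792 m.
y = R·ln tan(π/4 + φ/2) = 6378137 × 0.862216285 = 5499333.592 m.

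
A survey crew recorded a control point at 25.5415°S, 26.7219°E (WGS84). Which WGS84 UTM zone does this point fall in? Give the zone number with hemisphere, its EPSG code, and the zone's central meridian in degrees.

Zone 35S (EPSG:32735), central meridian 27°

UTM zone = ⌊(λ + 180)/6⌋ + 1; 26.7219° ∈ [24°, 30°) → zone 35.
Hemisphere: S (φ < 0).
Central meridian λ₀ = 6×35 − 183 = 27°.
EPSG code: 32735.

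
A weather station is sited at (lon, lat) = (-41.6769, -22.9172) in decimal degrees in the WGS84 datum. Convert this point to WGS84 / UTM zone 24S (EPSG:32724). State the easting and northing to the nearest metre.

E 225430 m, N 7463147 m

Zone 24 central meridian λ₀ = 6×24 − 183 = -39°; Δλ = -2.6769°.
Transverse Mercator on WGS84 with k₀ = 0.9996 gives E = 225430.083 m, N = 7463147.248 m.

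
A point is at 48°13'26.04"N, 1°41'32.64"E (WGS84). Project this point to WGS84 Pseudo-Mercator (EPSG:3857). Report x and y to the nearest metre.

x 188397 m, y 6144185 m

Web Mercator is spherical with R = a = 6378137 m.
x = R·λ = 6378137 × 0.029537952 = 188397.106 m.
y = R·ln tan(π/4 + φ/2) = 6378137 × 0.963319693 = 6144184.978 m.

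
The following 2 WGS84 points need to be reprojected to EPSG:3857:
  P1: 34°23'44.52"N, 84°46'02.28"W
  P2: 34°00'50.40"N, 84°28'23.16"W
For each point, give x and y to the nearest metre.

P1: x -9436253 m, y 4082059 m; P2: x -9403502 m, y 4030682 m

Web Mercator: x = R·λ, y = R·ln tan(π/4+φ/2), R = 6378137 m.
P1 (34.3957°, -84.7673°) → (-9436252.672, 4082059.434) m.
P2 (34.0140°, -84.4731°) → (-9403502.478, 4030682.039) m.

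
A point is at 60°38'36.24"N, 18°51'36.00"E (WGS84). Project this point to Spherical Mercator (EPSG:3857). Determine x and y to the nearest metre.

x 2099486 m, y 8544398 m

Web Mercator is spherical with R = a = 6378137 m.
x = R·λ = 6378137 × 0.329169097 = 2099485.596 m.
y = R·ln tan(π/4 + φ/2) = 6378137 × 1.339638564 = 8544398.292 m.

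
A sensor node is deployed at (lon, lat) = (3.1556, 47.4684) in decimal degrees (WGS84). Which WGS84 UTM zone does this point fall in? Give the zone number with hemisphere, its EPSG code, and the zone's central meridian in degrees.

Zone 31N (EPSG:32631), central meridian 3°

UTM zone = ⌊(λ + 180)/6⌋ + 1; 3.1556° ∈ [0°, 6°) → zone 31.
Hemisphere: N (φ ≥ 0).
Central meridian λ₀ = 6×31 − 183 = 3°.
EPSG code: 32631.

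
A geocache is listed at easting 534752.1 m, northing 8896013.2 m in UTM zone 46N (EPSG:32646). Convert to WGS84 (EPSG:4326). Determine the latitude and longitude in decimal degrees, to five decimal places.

Zone 46N: λ₀ = 93°, k₀ = 0.9996, false easting 500000 m.
Meridian distance M = (N − FN)/k₀ = 8899573.0 m.
Inverse transverse Mercator on WGS84 gives φ = 80.12439979°, λ = 94.81529878°.

lat 80.12440°, lon 94.81530°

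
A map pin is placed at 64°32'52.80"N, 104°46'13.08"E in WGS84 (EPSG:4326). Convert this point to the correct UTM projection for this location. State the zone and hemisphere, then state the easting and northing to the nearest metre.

Zone 48N: E 488985 m, N 7158102 m

Longitude 104.7703° lies in the 6° band [102°, 108°), giving zone 48; latitude is north of the equator, so 48N.
Zone 48 central meridian λ₀ = 6×48 − 183 = 105°; Δλ = -0.2297°.
Transverse Mercator on WGS84 with k₀ = 0.9996 gives E = 488985.447 m, N = 7158101.559 m.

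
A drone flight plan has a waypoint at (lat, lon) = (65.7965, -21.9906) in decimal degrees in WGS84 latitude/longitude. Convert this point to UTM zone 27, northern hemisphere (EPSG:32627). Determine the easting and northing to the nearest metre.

E 454684 m, N 7297585 m

Zone 27 central meridian λ₀ = 6×27 − 183 = -21°; Δλ = -0.9906°.
Transverse Mercator on WGS84 with k₀ = 0.9996 gives E = 454683.592 m, N = 7297584.979 m.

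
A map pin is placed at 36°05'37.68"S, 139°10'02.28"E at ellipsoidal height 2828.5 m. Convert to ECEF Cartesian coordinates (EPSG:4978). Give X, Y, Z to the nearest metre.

X -3905804 m, Y 3375291 m, Z -3738273 m

WGS84: a = 6378137 m, e² = 0.006694380; N(φ) = a/√(1−e²sin²φ) = 6385559.034 m.
X = (N+h)·cosφ·cosλ = -3905803.709 m; Y = (N+h)·cosφ·sinλ = 3375291.240 m; Z = (N(1−e²)+h)·sinφ = -3738273.237 m.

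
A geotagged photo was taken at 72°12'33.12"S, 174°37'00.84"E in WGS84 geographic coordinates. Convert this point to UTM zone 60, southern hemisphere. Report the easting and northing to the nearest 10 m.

E 418750 m, N 1986120 m

Zone 60 central meridian λ₀ = 6×60 − 183 = 177°; Δλ = -2.3831°.
Transverse Mercator on WGS84 with k₀ = 0.9996 gives E = 418748.506 m, N = 1986123.527 m.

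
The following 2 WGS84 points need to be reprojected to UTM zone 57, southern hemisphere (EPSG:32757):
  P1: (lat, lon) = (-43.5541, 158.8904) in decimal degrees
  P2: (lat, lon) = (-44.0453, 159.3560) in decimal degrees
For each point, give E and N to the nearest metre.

UTM zone 57S: λ₀ = 159°, k₀ = 0.9996.
P1 (-43.5541°, 158.8904°) → (491147.377, 5177644.516) m.
P2 (-44.0453°, 159.3560°) → (528520.265, 5123034.168) m.

P1: E 491147 m, N 5177645 m; P2: E 528520 m, N 5123034 m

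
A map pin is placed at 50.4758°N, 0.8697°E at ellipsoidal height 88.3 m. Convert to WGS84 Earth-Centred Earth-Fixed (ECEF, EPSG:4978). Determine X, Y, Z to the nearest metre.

WGS84: a = 6378137 m, e² = 0.006694380; N(φ) = a/√(1−e²sin²φ) = 6390877.413 m.
X = (N+h)·cosφ·cosλ = 4066768.070 m; Y = (N+h)·cosφ·sinλ = 61734.737 m; Z = (N(1−e²)+h)·sinφ = 4896707.930 m.

X 4066768 m, Y 61735 m, Z 4896708 m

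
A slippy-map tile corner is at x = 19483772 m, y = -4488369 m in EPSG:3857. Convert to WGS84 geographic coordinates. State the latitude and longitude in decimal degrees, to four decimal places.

R = 6378137 m. λ = x/R = 175.02570180°.
φ = 2·arctan(exp(y/R)) − 90° = 2·arctan(0.49475) − 90° = -37.35259782°.

lat -37.3526°, lon 175.0257°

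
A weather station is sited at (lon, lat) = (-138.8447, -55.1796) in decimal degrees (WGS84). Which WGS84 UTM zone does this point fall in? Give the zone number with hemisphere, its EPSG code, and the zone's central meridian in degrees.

Zone 7S (EPSG:32707), central meridian -141°

UTM zone = ⌊(λ + 180)/6⌋ + 1; -138.8447° ∈ [-144°, -138°) → zone 7.
Hemisphere: S (φ < 0).
Central meridian λ₀ = 6×7 − 183 = -141°.
EPSG code: 32707.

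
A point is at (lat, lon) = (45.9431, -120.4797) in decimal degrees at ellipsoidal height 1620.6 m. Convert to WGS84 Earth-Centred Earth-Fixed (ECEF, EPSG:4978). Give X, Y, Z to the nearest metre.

X -2254141 m, Y -3829874 m, Z 4562017 m

WGS84: a = 6378137 m, e² = 0.006694380; N(φ) = a/√(1−e²sin²φ) = 6389191.433 m.
X = (N+h)·cosφ·cosλ = -2254140.799 m; Y = (N+h)·cosφ·sinλ = -3829873.958 m; Z = (N(1−e²)+h)·sinφ = 4562016.574 m.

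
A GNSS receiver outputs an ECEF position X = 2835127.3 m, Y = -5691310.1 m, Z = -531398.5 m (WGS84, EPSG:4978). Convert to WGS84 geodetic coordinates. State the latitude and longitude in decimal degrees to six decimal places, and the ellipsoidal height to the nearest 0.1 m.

lat -4.809400°, lon -63.519800°, h 2556.1 m

λ = atan2(Y, X) = -63.51979984°; p = √(X²+Y²) = 6358377.0 m.
Bowring's method on WGS84 (a = 6378137 m, b = 6356752.314 m) gives φ = -4.80940047°, h = 2556.081 m.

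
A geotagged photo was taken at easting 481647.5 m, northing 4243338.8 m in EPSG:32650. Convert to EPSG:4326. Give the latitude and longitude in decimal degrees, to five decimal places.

Zone 50N: λ₀ = 117°, k₀ = 0.9996, false easting 500000 m.
Meridian distance M = (N − FN)/k₀ = 4245036.8 m.
Inverse transverse Mercator on WGS84 gives φ = 38.33800030°, λ = 116.79000004°.

lat 38.33800°, lon 116.79000°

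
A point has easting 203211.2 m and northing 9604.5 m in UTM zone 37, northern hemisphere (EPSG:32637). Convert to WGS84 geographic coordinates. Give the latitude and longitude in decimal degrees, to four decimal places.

Zone 37N: λ₀ = 39°, k₀ = 0.9996, false easting 500000 m.
Meridian distance M = (N − FN)/k₀ = 9608.3 m.
Inverse transverse Mercator on WGS84 gives φ = 0.08680022°, λ = 36.33380019°.

lat 0.0868°, lon 36.3338°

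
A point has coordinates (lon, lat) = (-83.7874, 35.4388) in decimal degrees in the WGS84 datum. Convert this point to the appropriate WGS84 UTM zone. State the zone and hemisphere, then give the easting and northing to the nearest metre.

Zone 17N: E 246977 m, N 3925276 m

Longitude -83.7874° lies in the 6° band [-84°, -78°), giving zone 17; latitude is north of the equator, so 17N.
Zone 17 central meridian λ₀ = 6×17 − 183 = -81°; Δλ = -2.7874°.
Transverse Mercator on WGS84 with k₀ = 0.9996 gives E = 246977.482 m, N = 3925276.425 m.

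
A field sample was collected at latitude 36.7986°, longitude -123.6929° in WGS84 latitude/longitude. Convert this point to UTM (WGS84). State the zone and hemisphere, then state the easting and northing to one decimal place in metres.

Zone 10N: E 438185.8 m, N 4072754.7 m

Longitude -123.6929° lies in the 6° band [-126°, -120°), giving zone 10; latitude is north of the equator, so 10N.
Zone 10 central meridian λ₀ = 6×10 − 183 = -123°; Δλ = -0.6929°.
Transverse Mercator on WGS84 with k₀ = 0.9996 gives E = 438185.831 m, N = 4072754.690 m.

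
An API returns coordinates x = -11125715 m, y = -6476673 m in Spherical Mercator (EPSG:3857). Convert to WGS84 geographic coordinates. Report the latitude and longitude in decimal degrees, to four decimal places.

R = 6378137 m. λ = x/R = -99.94399831°.
φ = 2·arctan(exp(y/R)) − 90° = 2·arctan(0.36224) − 90° = -50.17520080°.

lat -50.1752°, lon -99.9440°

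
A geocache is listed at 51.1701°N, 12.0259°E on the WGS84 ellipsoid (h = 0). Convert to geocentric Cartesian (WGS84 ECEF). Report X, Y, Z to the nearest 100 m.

X 3919400 m, Y 834900 m, Z 4945400 m

WGS84: a = 6378137 m, e² = 0.006694380; N(φ) = a/√(1−e²sin²φ) = 6391132.319 m.
X = (N+h)·cosφ·cosλ = 3919360.311 m; Y = (N+h)·cosφ·sinλ = 834937.685 m; Z = (N(1−e²)+h)·sinφ = 4945431.785 m.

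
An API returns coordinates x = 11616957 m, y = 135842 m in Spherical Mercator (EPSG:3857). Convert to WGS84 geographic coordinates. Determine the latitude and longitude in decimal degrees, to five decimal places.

R = 6378137 m. λ = x/R = 104.35690028°.
φ = 2·arctan(exp(y/R)) − 90° = 2·arctan(1.02153) − 90° = 1.22019720°.

lat 1.22020°, lon 104.35690°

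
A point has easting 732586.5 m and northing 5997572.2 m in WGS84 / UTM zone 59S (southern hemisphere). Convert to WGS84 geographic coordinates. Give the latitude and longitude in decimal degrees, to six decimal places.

Zone 59S: λ₀ = 171°, k₀ = 0.9996, false easting 500000 m, false northing 10000000 m.
Meridian distance M = (N − FN)/k₀ = -4004029.4 m.
Inverse transverse Mercator on WGS84 gives φ = -36.13869970°, λ = 173.58490015°.

lat -36.138700°, lon 173.584900°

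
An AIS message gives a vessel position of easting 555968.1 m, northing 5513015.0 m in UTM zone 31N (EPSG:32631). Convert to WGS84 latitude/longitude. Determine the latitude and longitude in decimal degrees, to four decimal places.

Zone 31N: λ₀ = 3°, k₀ = 0.9996, false easting 500000 m.
Meridian distance M = (N − FN)/k₀ = 5515221.1 m.
Inverse transverse Mercator on WGS84 gives φ = 49.76699981°, λ = 3.77720004°.

lat 49.7670°, lon 3.7772°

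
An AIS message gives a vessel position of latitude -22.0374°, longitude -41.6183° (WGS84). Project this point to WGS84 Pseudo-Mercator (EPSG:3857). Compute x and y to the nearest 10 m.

Web Mercator is spherical with R = a = 6378137 m.
x = R·λ = 6378137 × -0.726376364 = -4632927.964 m.
y = R·ln tan(π/4 + φ/2) = 6378137 × -0.394475086 = -2516016.144 m.

x -4632930 m, y -2516020 m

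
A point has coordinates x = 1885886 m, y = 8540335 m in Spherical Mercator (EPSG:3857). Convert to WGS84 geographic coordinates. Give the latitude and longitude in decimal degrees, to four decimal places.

lat 60.6255°, lon 16.9412°

R = 6378137 m. λ = x/R = 16.94120218°.
φ = 2·arctan(exp(y/R)) − 90° = 2·arctan(3.81523) − 90° = 60.62550056°.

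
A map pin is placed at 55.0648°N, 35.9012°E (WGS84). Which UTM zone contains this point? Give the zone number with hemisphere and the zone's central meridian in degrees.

UTM zone = ⌊(λ + 180)/6⌋ + 1; 35.9012° ∈ [30°, 36°) → zone 36.
Hemisphere: N (φ ≥ 0).
Central meridian λ₀ = 6×36 − 183 = 33°.

Zone 36N, central meridian 33°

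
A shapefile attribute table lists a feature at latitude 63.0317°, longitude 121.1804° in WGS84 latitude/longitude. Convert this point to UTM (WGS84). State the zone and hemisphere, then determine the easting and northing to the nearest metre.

Zone 51N: E 407942 m, N 6990424 m

Longitude 121.1804° lies in the 6° band [120°, 126°), giving zone 51; latitude is north of the equator, so 51N.
Zone 51 central meridian λ₀ = 6×51 − 183 = 123°; Δλ = -1.8196°.
Transverse Mercator on WGS84 with k₀ = 0.9996 gives E = 407941.674 m, N = 6990424.135 m.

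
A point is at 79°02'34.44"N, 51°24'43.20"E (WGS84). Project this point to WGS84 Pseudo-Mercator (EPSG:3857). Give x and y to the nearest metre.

Web Mercator is spherical with R = a = 6378137 m.
x = R·λ = 6378137 × 0.897308675 = 5723157.661 m.
y = R·ln tan(π/4 + φ/2) = 6378137 × 2.344332332 = 14952472.785 m.

x 5723158 m, y 14952473 m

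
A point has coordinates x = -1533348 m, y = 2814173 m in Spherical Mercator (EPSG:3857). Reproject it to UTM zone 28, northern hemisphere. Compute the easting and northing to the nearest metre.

E 624189 m, N 2709881 m

Web Mercator inverse (R = 6378137 m) → φ = 24.49769701°, λ = -13.77429944°.
UTM 28N forward: E = 624189.443 m, N = 2709881.191 m.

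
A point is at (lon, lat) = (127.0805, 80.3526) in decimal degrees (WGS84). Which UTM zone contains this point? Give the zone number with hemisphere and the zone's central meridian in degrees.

UTM zone = ⌊(λ + 180)/6⌋ + 1; 127.0805° ∈ [126°, 132°) → zone 52.
Hemisphere: N (φ ≥ 0).
Central meridian λ₀ = 6×52 − 183 = 129°.

Zone 52N, central meridian 129°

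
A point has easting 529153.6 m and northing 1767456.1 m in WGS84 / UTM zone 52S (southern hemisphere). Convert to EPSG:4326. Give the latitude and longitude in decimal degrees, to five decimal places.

lat -74.18170°, lon 129.95820°

Zone 52S: λ₀ = 129°, k₀ = 0.9996, false easting 500000 m, false northing 10000000 m.
Meridian distance M = (N − FN)/k₀ = -8235838.2 m.
Inverse transverse Mercator on WGS84 gives φ = -74.18169978°, λ = 129.95819983°.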